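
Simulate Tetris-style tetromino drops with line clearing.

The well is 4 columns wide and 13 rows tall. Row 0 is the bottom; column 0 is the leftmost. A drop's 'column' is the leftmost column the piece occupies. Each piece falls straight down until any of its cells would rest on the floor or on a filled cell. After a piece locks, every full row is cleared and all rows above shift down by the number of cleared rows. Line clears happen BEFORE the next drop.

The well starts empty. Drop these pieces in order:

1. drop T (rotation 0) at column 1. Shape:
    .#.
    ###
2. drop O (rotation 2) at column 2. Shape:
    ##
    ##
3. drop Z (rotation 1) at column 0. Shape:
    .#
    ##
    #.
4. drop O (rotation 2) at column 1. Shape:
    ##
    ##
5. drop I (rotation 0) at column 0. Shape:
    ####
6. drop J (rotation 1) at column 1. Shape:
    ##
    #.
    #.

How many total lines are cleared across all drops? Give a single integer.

Answer: 2

Derivation:
Drop 1: T rot0 at col 1 lands with bottom-row=0; cleared 0 line(s) (total 0); column heights now [0 1 2 1], max=2
Drop 2: O rot2 at col 2 lands with bottom-row=2; cleared 0 line(s) (total 0); column heights now [0 1 4 4], max=4
Drop 3: Z rot1 at col 0 lands with bottom-row=0; cleared 1 line(s) (total 1); column heights now [1 2 3 3], max=3
Drop 4: O rot2 at col 1 lands with bottom-row=3; cleared 0 line(s) (total 1); column heights now [1 5 5 3], max=5
Drop 5: I rot0 at col 0 lands with bottom-row=5; cleared 1 line(s) (total 2); column heights now [1 5 5 3], max=5
Drop 6: J rot1 at col 1 lands with bottom-row=5; cleared 0 line(s) (total 2); column heights now [1 8 8 3], max=8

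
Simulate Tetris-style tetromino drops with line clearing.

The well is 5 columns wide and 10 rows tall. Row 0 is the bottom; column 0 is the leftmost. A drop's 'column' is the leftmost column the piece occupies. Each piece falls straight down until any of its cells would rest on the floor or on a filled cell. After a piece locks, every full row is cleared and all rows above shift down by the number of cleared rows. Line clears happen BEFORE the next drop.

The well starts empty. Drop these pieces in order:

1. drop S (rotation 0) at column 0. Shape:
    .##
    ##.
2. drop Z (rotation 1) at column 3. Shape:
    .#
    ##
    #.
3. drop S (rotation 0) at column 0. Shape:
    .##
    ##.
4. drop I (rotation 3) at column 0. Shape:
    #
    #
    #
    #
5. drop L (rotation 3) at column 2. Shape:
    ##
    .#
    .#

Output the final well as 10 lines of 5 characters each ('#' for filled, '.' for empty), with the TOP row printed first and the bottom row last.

Answer: .....
.....
.....
#....
#....
#.##.
####.
##.##
.####
##.#.

Derivation:
Drop 1: S rot0 at col 0 lands with bottom-row=0; cleared 0 line(s) (total 0); column heights now [1 2 2 0 0], max=2
Drop 2: Z rot1 at col 3 lands with bottom-row=0; cleared 0 line(s) (total 0); column heights now [1 2 2 2 3], max=3
Drop 3: S rot0 at col 0 lands with bottom-row=2; cleared 0 line(s) (total 0); column heights now [3 4 4 2 3], max=4
Drop 4: I rot3 at col 0 lands with bottom-row=3; cleared 0 line(s) (total 0); column heights now [7 4 4 2 3], max=7
Drop 5: L rot3 at col 2 lands with bottom-row=2; cleared 0 line(s) (total 0); column heights now [7 4 5 5 3], max=7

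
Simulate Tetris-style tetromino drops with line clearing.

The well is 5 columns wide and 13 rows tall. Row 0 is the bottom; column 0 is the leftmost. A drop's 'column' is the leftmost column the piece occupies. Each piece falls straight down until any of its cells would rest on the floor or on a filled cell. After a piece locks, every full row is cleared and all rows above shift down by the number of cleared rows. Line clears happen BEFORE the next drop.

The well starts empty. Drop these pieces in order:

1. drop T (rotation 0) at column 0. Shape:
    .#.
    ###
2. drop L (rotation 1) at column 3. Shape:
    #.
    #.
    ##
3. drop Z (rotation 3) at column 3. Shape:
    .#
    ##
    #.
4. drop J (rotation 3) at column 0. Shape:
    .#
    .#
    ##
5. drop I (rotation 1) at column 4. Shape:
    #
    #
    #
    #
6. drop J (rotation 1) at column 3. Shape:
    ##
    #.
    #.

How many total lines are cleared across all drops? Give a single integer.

Drop 1: T rot0 at col 0 lands with bottom-row=0; cleared 0 line(s) (total 0); column heights now [1 2 1 0 0], max=2
Drop 2: L rot1 at col 3 lands with bottom-row=0; cleared 1 line(s) (total 1); column heights now [0 1 0 2 0], max=2
Drop 3: Z rot3 at col 3 lands with bottom-row=2; cleared 0 line(s) (total 1); column heights now [0 1 0 4 5], max=5
Drop 4: J rot3 at col 0 lands with bottom-row=1; cleared 0 line(s) (total 1); column heights now [2 4 0 4 5], max=5
Drop 5: I rot1 at col 4 lands with bottom-row=5; cleared 0 line(s) (total 1); column heights now [2 4 0 4 9], max=9
Drop 6: J rot1 at col 3 lands with bottom-row=7; cleared 0 line(s) (total 1); column heights now [2 4 0 10 10], max=10

Answer: 1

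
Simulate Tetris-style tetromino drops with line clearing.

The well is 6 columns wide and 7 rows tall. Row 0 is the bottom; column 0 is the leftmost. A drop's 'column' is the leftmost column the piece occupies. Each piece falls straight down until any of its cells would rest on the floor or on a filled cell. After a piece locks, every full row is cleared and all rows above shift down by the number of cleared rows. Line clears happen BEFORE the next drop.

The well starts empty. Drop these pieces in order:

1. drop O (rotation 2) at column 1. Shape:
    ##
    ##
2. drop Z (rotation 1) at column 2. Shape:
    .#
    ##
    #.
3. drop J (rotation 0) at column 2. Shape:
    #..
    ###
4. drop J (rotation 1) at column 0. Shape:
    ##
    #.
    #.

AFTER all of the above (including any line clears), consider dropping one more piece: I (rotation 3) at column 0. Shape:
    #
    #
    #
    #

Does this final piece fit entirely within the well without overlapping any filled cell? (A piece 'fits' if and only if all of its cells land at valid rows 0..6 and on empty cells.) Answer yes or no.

Answer: yes

Derivation:
Drop 1: O rot2 at col 1 lands with bottom-row=0; cleared 0 line(s) (total 0); column heights now [0 2 2 0 0 0], max=2
Drop 2: Z rot1 at col 2 lands with bottom-row=2; cleared 0 line(s) (total 0); column heights now [0 2 4 5 0 0], max=5
Drop 3: J rot0 at col 2 lands with bottom-row=5; cleared 0 line(s) (total 0); column heights now [0 2 7 6 6 0], max=7
Drop 4: J rot1 at col 0 lands with bottom-row=0; cleared 0 line(s) (total 0); column heights now [3 3 7 6 6 0], max=7
Test piece I rot3 at col 0 (width 1): heights before test = [3 3 7 6 6 0]; fits = True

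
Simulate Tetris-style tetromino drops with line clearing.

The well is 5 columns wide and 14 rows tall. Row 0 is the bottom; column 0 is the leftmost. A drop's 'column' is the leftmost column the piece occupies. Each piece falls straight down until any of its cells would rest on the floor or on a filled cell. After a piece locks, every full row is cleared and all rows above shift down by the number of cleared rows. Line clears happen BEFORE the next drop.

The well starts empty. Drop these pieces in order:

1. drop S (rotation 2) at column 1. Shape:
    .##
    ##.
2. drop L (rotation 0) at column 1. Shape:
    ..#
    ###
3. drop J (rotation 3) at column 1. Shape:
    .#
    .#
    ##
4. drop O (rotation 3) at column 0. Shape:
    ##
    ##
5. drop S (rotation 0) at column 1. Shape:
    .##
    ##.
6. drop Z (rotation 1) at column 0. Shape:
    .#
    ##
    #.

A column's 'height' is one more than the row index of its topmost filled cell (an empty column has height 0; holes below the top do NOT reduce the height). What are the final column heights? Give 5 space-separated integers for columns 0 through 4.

Answer: 8 9 8 8 0

Derivation:
Drop 1: S rot2 at col 1 lands with bottom-row=0; cleared 0 line(s) (total 0); column heights now [0 1 2 2 0], max=2
Drop 2: L rot0 at col 1 lands with bottom-row=2; cleared 0 line(s) (total 0); column heights now [0 3 3 4 0], max=4
Drop 3: J rot3 at col 1 lands with bottom-row=3; cleared 0 line(s) (total 0); column heights now [0 4 6 4 0], max=6
Drop 4: O rot3 at col 0 lands with bottom-row=4; cleared 0 line(s) (total 0); column heights now [6 6 6 4 0], max=6
Drop 5: S rot0 at col 1 lands with bottom-row=6; cleared 0 line(s) (total 0); column heights now [6 7 8 8 0], max=8
Drop 6: Z rot1 at col 0 lands with bottom-row=6; cleared 0 line(s) (total 0); column heights now [8 9 8 8 0], max=9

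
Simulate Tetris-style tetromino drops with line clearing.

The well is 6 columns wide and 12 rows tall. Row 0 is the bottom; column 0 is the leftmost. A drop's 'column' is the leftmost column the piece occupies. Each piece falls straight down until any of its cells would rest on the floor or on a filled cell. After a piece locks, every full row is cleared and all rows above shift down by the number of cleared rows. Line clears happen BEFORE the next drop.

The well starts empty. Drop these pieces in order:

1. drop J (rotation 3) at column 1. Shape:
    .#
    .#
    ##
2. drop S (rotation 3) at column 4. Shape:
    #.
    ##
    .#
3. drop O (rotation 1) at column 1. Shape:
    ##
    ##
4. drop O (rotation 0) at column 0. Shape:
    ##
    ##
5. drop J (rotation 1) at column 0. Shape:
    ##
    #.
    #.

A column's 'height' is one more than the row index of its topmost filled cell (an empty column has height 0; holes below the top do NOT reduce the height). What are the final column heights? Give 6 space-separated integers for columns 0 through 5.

Drop 1: J rot3 at col 1 lands with bottom-row=0; cleared 0 line(s) (total 0); column heights now [0 1 3 0 0 0], max=3
Drop 2: S rot3 at col 4 lands with bottom-row=0; cleared 0 line(s) (total 0); column heights now [0 1 3 0 3 2], max=3
Drop 3: O rot1 at col 1 lands with bottom-row=3; cleared 0 line(s) (total 0); column heights now [0 5 5 0 3 2], max=5
Drop 4: O rot0 at col 0 lands with bottom-row=5; cleared 0 line(s) (total 0); column heights now [7 7 5 0 3 2], max=7
Drop 5: J rot1 at col 0 lands with bottom-row=7; cleared 0 line(s) (total 0); column heights now [10 10 5 0 3 2], max=10

Answer: 10 10 5 0 3 2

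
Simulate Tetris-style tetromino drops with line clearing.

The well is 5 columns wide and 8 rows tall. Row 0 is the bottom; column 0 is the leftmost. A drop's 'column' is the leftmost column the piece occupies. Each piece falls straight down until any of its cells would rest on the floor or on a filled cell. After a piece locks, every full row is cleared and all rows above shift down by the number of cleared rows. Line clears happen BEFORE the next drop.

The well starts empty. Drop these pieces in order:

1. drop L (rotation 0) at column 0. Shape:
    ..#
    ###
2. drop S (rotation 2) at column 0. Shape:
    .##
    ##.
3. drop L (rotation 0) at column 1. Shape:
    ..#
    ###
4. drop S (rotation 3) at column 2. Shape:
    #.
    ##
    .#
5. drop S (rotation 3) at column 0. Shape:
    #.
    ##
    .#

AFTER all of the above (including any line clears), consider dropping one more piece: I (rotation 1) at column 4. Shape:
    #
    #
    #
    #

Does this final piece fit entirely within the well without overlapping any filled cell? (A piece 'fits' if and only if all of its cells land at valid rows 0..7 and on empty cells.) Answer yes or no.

Drop 1: L rot0 at col 0 lands with bottom-row=0; cleared 0 line(s) (total 0); column heights now [1 1 2 0 0], max=2
Drop 2: S rot2 at col 0 lands with bottom-row=1; cleared 0 line(s) (total 0); column heights now [2 3 3 0 0], max=3
Drop 3: L rot0 at col 1 lands with bottom-row=3; cleared 0 line(s) (total 0); column heights now [2 4 4 5 0], max=5
Drop 4: S rot3 at col 2 lands with bottom-row=5; cleared 0 line(s) (total 0); column heights now [2 4 8 7 0], max=8
Drop 5: S rot3 at col 0 lands with bottom-row=4; cleared 0 line(s) (total 0); column heights now [7 6 8 7 0], max=8
Test piece I rot1 at col 4 (width 1): heights before test = [7 6 8 7 0]; fits = True

Answer: yes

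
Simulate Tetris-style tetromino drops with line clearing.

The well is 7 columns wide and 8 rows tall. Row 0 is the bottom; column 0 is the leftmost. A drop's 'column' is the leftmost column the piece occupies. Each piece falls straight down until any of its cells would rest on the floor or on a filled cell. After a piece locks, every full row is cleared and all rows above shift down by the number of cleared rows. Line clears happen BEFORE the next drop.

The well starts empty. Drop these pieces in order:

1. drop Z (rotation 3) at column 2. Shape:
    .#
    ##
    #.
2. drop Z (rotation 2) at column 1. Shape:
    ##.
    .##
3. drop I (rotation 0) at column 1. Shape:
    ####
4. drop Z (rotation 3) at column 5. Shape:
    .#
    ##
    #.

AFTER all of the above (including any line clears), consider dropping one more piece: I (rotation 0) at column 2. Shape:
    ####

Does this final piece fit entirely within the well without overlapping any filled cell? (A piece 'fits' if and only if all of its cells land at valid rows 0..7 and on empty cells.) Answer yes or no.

Answer: yes

Derivation:
Drop 1: Z rot3 at col 2 lands with bottom-row=0; cleared 0 line(s) (total 0); column heights now [0 0 2 3 0 0 0], max=3
Drop 2: Z rot2 at col 1 lands with bottom-row=3; cleared 0 line(s) (total 0); column heights now [0 5 5 4 0 0 0], max=5
Drop 3: I rot0 at col 1 lands with bottom-row=5; cleared 0 line(s) (total 0); column heights now [0 6 6 6 6 0 0], max=6
Drop 4: Z rot3 at col 5 lands with bottom-row=0; cleared 0 line(s) (total 0); column heights now [0 6 6 6 6 2 3], max=6
Test piece I rot0 at col 2 (width 4): heights before test = [0 6 6 6 6 2 3]; fits = True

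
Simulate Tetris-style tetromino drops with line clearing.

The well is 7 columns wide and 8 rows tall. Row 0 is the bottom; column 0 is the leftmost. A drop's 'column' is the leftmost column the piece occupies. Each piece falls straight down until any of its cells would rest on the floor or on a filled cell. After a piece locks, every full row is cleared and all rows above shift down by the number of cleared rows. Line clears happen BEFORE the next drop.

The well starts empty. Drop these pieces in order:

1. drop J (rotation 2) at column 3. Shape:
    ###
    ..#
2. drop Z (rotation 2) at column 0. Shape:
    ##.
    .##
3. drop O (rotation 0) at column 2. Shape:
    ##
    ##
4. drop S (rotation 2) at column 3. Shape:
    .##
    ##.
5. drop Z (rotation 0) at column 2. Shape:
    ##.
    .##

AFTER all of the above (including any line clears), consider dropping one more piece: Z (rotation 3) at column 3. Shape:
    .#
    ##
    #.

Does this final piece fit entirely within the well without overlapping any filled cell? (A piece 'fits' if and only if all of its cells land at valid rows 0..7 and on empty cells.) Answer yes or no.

Drop 1: J rot2 at col 3 lands with bottom-row=0; cleared 0 line(s) (total 0); column heights now [0 0 0 2 2 2 0], max=2
Drop 2: Z rot2 at col 0 lands with bottom-row=0; cleared 0 line(s) (total 0); column heights now [2 2 1 2 2 2 0], max=2
Drop 3: O rot0 at col 2 lands with bottom-row=2; cleared 0 line(s) (total 0); column heights now [2 2 4 4 2 2 0], max=4
Drop 4: S rot2 at col 3 lands with bottom-row=4; cleared 0 line(s) (total 0); column heights now [2 2 4 5 6 6 0], max=6
Drop 5: Z rot0 at col 2 lands with bottom-row=6; cleared 0 line(s) (total 0); column heights now [2 2 8 8 7 6 0], max=8
Test piece Z rot3 at col 3 (width 2): heights before test = [2 2 8 8 7 6 0]; fits = False

Answer: no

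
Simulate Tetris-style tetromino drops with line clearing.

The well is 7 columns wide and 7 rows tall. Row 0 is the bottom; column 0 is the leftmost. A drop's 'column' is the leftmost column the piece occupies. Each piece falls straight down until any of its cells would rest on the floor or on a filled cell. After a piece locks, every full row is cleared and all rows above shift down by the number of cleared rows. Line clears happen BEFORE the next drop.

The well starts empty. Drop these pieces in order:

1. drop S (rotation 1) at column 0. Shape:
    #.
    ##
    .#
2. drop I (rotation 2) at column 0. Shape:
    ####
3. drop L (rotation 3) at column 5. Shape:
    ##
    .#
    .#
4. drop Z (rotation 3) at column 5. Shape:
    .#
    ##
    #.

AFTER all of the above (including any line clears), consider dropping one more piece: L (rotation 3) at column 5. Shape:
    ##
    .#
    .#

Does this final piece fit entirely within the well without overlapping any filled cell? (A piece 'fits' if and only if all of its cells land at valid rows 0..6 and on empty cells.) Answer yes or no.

Answer: no

Derivation:
Drop 1: S rot1 at col 0 lands with bottom-row=0; cleared 0 line(s) (total 0); column heights now [3 2 0 0 0 0 0], max=3
Drop 2: I rot2 at col 0 lands with bottom-row=3; cleared 0 line(s) (total 0); column heights now [4 4 4 4 0 0 0], max=4
Drop 3: L rot3 at col 5 lands with bottom-row=0; cleared 0 line(s) (total 0); column heights now [4 4 4 4 0 3 3], max=4
Drop 4: Z rot3 at col 5 lands with bottom-row=3; cleared 0 line(s) (total 0); column heights now [4 4 4 4 0 5 6], max=6
Test piece L rot3 at col 5 (width 2): heights before test = [4 4 4 4 0 5 6]; fits = False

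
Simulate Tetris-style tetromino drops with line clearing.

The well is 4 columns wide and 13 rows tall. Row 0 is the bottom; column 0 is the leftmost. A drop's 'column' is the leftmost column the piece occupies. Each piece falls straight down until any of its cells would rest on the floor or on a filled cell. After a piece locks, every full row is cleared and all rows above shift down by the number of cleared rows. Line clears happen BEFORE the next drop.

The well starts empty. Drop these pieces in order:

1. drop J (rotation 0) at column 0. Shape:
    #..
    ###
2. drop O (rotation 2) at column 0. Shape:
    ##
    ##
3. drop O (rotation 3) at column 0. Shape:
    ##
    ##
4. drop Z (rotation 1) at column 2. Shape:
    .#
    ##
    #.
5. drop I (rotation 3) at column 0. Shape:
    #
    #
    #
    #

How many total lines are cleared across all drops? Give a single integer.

Drop 1: J rot0 at col 0 lands with bottom-row=0; cleared 0 line(s) (total 0); column heights now [2 1 1 0], max=2
Drop 2: O rot2 at col 0 lands with bottom-row=2; cleared 0 line(s) (total 0); column heights now [4 4 1 0], max=4
Drop 3: O rot3 at col 0 lands with bottom-row=4; cleared 0 line(s) (total 0); column heights now [6 6 1 0], max=6
Drop 4: Z rot1 at col 2 lands with bottom-row=1; cleared 1 line(s) (total 1); column heights now [5 5 2 3], max=5
Drop 5: I rot3 at col 0 lands with bottom-row=5; cleared 0 line(s) (total 1); column heights now [9 5 2 3], max=9

Answer: 1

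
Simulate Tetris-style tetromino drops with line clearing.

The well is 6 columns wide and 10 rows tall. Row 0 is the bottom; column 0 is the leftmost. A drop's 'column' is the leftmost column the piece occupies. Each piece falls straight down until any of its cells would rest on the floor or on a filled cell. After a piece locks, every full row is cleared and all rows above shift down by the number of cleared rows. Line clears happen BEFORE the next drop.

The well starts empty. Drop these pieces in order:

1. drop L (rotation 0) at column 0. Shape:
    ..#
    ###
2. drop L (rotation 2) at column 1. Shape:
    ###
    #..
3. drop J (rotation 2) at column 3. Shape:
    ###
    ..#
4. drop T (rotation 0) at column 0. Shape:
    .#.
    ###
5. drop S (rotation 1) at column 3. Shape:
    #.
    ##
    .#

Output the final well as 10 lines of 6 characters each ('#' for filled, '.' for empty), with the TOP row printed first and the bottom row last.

Answer: ......
......
......
......
......
...#..
.#.##.
.#####
.##...
###...

Derivation:
Drop 1: L rot0 at col 0 lands with bottom-row=0; cleared 0 line(s) (total 0); column heights now [1 1 2 0 0 0], max=2
Drop 2: L rot2 at col 1 lands with bottom-row=1; cleared 0 line(s) (total 0); column heights now [1 3 3 3 0 0], max=3
Drop 3: J rot2 at col 3 lands with bottom-row=2; cleared 0 line(s) (total 0); column heights now [1 3 3 4 4 4], max=4
Drop 4: T rot0 at col 0 lands with bottom-row=3; cleared 1 line(s) (total 1); column heights now [1 4 3 3 0 3], max=4
Drop 5: S rot1 at col 3 lands with bottom-row=2; cleared 0 line(s) (total 1); column heights now [1 4 3 5 4 3], max=5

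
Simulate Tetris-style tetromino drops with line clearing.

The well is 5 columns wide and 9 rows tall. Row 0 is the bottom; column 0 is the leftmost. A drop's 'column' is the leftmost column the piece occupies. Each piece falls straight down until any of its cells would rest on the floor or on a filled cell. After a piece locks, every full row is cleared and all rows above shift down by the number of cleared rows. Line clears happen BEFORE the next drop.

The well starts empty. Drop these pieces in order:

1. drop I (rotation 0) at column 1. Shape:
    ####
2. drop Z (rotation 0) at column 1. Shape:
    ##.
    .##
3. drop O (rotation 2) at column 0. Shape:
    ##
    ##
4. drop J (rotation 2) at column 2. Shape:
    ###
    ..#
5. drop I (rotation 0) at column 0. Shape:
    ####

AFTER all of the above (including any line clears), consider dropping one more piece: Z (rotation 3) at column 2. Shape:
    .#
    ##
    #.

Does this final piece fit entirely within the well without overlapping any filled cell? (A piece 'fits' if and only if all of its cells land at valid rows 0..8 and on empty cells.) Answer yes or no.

Answer: yes

Derivation:
Drop 1: I rot0 at col 1 lands with bottom-row=0; cleared 0 line(s) (total 0); column heights now [0 1 1 1 1], max=1
Drop 2: Z rot0 at col 1 lands with bottom-row=1; cleared 0 line(s) (total 0); column heights now [0 3 3 2 1], max=3
Drop 3: O rot2 at col 0 lands with bottom-row=3; cleared 0 line(s) (total 0); column heights now [5 5 3 2 1], max=5
Drop 4: J rot2 at col 2 lands with bottom-row=2; cleared 1 line(s) (total 1); column heights now [4 4 3 2 3], max=4
Drop 5: I rot0 at col 0 lands with bottom-row=4; cleared 0 line(s) (total 1); column heights now [5 5 5 5 3], max=5
Test piece Z rot3 at col 2 (width 2): heights before test = [5 5 5 5 3]; fits = True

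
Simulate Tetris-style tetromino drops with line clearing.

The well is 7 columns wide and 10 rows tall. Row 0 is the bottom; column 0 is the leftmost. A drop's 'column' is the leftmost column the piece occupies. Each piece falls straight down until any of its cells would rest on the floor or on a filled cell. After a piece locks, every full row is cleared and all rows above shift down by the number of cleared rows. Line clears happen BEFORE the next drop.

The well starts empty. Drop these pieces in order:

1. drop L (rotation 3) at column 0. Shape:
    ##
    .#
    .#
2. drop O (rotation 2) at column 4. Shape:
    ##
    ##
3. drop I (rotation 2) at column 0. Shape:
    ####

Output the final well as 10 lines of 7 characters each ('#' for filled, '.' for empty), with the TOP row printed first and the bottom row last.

Drop 1: L rot3 at col 0 lands with bottom-row=0; cleared 0 line(s) (total 0); column heights now [3 3 0 0 0 0 0], max=3
Drop 2: O rot2 at col 4 lands with bottom-row=0; cleared 0 line(s) (total 0); column heights now [3 3 0 0 2 2 0], max=3
Drop 3: I rot2 at col 0 lands with bottom-row=3; cleared 0 line(s) (total 0); column heights now [4 4 4 4 2 2 0], max=4

Answer: .......
.......
.......
.......
.......
.......
####...
##.....
.#..##.
.#..##.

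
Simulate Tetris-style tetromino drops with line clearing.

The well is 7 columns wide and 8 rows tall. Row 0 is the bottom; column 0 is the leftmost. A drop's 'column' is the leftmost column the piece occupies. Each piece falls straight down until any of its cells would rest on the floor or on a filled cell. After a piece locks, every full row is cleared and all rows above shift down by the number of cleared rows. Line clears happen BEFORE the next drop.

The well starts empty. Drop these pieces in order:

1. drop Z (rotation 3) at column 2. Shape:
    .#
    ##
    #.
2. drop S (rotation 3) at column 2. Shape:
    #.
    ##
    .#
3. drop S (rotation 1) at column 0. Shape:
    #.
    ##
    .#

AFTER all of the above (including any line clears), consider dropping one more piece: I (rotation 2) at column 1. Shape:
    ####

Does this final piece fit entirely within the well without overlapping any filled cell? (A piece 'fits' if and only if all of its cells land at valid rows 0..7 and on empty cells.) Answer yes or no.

Drop 1: Z rot3 at col 2 lands with bottom-row=0; cleared 0 line(s) (total 0); column heights now [0 0 2 3 0 0 0], max=3
Drop 2: S rot3 at col 2 lands with bottom-row=3; cleared 0 line(s) (total 0); column heights now [0 0 6 5 0 0 0], max=6
Drop 3: S rot1 at col 0 lands with bottom-row=0; cleared 0 line(s) (total 0); column heights now [3 2 6 5 0 0 0], max=6
Test piece I rot2 at col 1 (width 4): heights before test = [3 2 6 5 0 0 0]; fits = True

Answer: yes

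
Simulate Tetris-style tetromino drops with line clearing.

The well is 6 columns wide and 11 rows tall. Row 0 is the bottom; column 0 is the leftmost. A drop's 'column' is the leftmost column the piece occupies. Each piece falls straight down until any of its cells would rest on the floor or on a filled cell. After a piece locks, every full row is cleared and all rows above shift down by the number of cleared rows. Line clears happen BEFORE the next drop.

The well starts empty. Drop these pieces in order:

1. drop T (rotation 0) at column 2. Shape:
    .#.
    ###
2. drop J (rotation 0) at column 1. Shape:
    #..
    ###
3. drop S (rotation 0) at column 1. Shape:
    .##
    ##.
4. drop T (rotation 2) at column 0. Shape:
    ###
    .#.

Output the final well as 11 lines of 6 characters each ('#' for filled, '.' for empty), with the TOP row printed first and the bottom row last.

Answer: ......
......
......
......
###...
.###..
.##...
.#....
.###..
...#..
..###.

Derivation:
Drop 1: T rot0 at col 2 lands with bottom-row=0; cleared 0 line(s) (total 0); column heights now [0 0 1 2 1 0], max=2
Drop 2: J rot0 at col 1 lands with bottom-row=2; cleared 0 line(s) (total 0); column heights now [0 4 3 3 1 0], max=4
Drop 3: S rot0 at col 1 lands with bottom-row=4; cleared 0 line(s) (total 0); column heights now [0 5 6 6 1 0], max=6
Drop 4: T rot2 at col 0 lands with bottom-row=5; cleared 0 line(s) (total 0); column heights now [7 7 7 6 1 0], max=7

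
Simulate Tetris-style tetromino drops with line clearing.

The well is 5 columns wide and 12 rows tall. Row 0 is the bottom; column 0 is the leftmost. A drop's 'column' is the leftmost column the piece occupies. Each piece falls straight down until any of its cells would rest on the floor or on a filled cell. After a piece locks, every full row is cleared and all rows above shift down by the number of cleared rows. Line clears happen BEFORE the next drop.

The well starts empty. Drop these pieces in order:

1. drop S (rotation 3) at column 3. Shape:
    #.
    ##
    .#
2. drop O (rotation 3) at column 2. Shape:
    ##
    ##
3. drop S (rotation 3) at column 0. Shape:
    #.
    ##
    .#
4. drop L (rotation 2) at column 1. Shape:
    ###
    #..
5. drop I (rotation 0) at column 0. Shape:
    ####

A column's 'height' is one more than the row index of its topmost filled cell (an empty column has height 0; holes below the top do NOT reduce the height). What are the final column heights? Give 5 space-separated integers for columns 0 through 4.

Drop 1: S rot3 at col 3 lands with bottom-row=0; cleared 0 line(s) (total 0); column heights now [0 0 0 3 2], max=3
Drop 2: O rot3 at col 2 lands with bottom-row=3; cleared 0 line(s) (total 0); column heights now [0 0 5 5 2], max=5
Drop 3: S rot3 at col 0 lands with bottom-row=0; cleared 0 line(s) (total 0); column heights now [3 2 5 5 2], max=5
Drop 4: L rot2 at col 1 lands with bottom-row=4; cleared 0 line(s) (total 0); column heights now [3 6 6 6 2], max=6
Drop 5: I rot0 at col 0 lands with bottom-row=6; cleared 0 line(s) (total 0); column heights now [7 7 7 7 2], max=7

Answer: 7 7 7 7 2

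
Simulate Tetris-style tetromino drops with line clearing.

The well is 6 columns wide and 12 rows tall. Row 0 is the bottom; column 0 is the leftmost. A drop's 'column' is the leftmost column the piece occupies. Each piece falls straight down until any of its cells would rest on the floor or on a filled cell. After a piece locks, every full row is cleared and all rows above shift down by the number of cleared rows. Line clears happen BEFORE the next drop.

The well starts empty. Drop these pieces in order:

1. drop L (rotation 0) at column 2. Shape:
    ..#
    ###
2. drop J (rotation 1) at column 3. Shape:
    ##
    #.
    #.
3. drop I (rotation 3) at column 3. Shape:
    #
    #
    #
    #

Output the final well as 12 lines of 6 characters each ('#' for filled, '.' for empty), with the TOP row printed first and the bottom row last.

Answer: ......
......
......
......
...#..
...#..
...#..
...#..
...##.
...#..
...##.
..###.

Derivation:
Drop 1: L rot0 at col 2 lands with bottom-row=0; cleared 0 line(s) (total 0); column heights now [0 0 1 1 2 0], max=2
Drop 2: J rot1 at col 3 lands with bottom-row=1; cleared 0 line(s) (total 0); column heights now [0 0 1 4 4 0], max=4
Drop 3: I rot3 at col 3 lands with bottom-row=4; cleared 0 line(s) (total 0); column heights now [0 0 1 8 4 0], max=8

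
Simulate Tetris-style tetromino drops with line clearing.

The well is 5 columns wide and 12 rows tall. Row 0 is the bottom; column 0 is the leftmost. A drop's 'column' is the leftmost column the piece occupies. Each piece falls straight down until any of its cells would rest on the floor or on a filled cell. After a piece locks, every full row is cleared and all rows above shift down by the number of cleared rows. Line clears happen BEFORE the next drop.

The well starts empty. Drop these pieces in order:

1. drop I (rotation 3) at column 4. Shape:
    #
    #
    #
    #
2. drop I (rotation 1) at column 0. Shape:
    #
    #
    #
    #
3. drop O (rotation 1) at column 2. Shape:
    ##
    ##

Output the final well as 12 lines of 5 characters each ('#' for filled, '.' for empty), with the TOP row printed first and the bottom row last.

Answer: .....
.....
.....
.....
.....
.....
.....
.....
#...#
#...#
#.###
#.###

Derivation:
Drop 1: I rot3 at col 4 lands with bottom-row=0; cleared 0 line(s) (total 0); column heights now [0 0 0 0 4], max=4
Drop 2: I rot1 at col 0 lands with bottom-row=0; cleared 0 line(s) (total 0); column heights now [4 0 0 0 4], max=4
Drop 3: O rot1 at col 2 lands with bottom-row=0; cleared 0 line(s) (total 0); column heights now [4 0 2 2 4], max=4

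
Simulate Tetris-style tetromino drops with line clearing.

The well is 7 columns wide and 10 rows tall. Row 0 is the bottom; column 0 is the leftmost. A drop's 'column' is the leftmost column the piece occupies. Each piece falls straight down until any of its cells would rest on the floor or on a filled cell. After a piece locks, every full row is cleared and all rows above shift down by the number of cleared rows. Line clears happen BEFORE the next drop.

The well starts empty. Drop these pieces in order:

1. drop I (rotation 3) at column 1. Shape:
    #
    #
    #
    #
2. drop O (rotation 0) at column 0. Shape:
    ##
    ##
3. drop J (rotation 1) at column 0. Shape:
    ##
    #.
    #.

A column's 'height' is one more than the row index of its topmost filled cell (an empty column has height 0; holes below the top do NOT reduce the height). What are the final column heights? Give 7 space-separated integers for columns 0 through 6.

Drop 1: I rot3 at col 1 lands with bottom-row=0; cleared 0 line(s) (total 0); column heights now [0 4 0 0 0 0 0], max=4
Drop 2: O rot0 at col 0 lands with bottom-row=4; cleared 0 line(s) (total 0); column heights now [6 6 0 0 0 0 0], max=6
Drop 3: J rot1 at col 0 lands with bottom-row=6; cleared 0 line(s) (total 0); column heights now [9 9 0 0 0 0 0], max=9

Answer: 9 9 0 0 0 0 0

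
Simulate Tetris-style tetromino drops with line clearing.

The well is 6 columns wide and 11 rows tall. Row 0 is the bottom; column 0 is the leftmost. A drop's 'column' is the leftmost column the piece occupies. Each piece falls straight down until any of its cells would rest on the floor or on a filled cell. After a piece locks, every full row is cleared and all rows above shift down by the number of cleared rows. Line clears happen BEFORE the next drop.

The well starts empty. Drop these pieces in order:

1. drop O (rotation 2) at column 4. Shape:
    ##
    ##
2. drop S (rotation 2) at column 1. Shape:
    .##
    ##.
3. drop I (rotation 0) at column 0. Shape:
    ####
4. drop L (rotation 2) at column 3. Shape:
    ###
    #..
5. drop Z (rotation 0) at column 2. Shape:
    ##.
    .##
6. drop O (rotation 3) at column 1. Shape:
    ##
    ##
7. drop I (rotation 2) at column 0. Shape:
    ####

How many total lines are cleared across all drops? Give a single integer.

Answer: 0

Derivation:
Drop 1: O rot2 at col 4 lands with bottom-row=0; cleared 0 line(s) (total 0); column heights now [0 0 0 0 2 2], max=2
Drop 2: S rot2 at col 1 lands with bottom-row=0; cleared 0 line(s) (total 0); column heights now [0 1 2 2 2 2], max=2
Drop 3: I rot0 at col 0 lands with bottom-row=2; cleared 0 line(s) (total 0); column heights now [3 3 3 3 2 2], max=3
Drop 4: L rot2 at col 3 lands with bottom-row=3; cleared 0 line(s) (total 0); column heights now [3 3 3 5 5 5], max=5
Drop 5: Z rot0 at col 2 lands with bottom-row=5; cleared 0 line(s) (total 0); column heights now [3 3 7 7 6 5], max=7
Drop 6: O rot3 at col 1 lands with bottom-row=7; cleared 0 line(s) (total 0); column heights now [3 9 9 7 6 5], max=9
Drop 7: I rot2 at col 0 lands with bottom-row=9; cleared 0 line(s) (total 0); column heights now [10 10 10 10 6 5], max=10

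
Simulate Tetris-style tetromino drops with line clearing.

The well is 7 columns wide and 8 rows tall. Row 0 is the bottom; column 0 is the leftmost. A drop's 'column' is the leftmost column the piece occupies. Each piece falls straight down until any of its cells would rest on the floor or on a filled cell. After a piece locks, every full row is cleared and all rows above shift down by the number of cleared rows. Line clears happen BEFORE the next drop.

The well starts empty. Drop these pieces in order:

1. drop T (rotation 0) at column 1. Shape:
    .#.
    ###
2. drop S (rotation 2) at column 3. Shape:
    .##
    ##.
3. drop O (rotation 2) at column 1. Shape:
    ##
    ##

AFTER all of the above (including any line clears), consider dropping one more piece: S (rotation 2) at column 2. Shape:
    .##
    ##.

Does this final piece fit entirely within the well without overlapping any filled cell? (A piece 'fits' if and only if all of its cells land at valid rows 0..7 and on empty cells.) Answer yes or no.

Drop 1: T rot0 at col 1 lands with bottom-row=0; cleared 0 line(s) (total 0); column heights now [0 1 2 1 0 0 0], max=2
Drop 2: S rot2 at col 3 lands with bottom-row=1; cleared 0 line(s) (total 0); column heights now [0 1 2 2 3 3 0], max=3
Drop 3: O rot2 at col 1 lands with bottom-row=2; cleared 0 line(s) (total 0); column heights now [0 4 4 2 3 3 0], max=4
Test piece S rot2 at col 2 (width 3): heights before test = [0 4 4 2 3 3 0]; fits = True

Answer: yes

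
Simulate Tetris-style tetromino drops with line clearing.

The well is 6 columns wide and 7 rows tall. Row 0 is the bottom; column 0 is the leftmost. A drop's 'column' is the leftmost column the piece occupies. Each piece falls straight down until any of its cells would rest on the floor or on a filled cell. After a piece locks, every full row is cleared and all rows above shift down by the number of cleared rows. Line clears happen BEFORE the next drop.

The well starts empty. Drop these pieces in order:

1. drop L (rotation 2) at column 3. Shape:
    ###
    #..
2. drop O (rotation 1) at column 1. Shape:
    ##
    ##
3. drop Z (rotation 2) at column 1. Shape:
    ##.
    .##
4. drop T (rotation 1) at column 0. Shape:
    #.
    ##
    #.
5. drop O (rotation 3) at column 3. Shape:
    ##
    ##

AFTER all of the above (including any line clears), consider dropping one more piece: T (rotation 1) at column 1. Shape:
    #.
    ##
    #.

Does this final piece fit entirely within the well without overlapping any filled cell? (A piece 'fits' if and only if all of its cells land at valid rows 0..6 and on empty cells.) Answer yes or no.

Drop 1: L rot2 at col 3 lands with bottom-row=0; cleared 0 line(s) (total 0); column heights now [0 0 0 2 2 2], max=2
Drop 2: O rot1 at col 1 lands with bottom-row=0; cleared 0 line(s) (total 0); column heights now [0 2 2 2 2 2], max=2
Drop 3: Z rot2 at col 1 lands with bottom-row=2; cleared 0 line(s) (total 0); column heights now [0 4 4 3 2 2], max=4
Drop 4: T rot1 at col 0 lands with bottom-row=3; cleared 0 line(s) (total 0); column heights now [6 5 4 3 2 2], max=6
Drop 5: O rot3 at col 3 lands with bottom-row=3; cleared 0 line(s) (total 0); column heights now [6 5 4 5 5 2], max=6
Test piece T rot1 at col 1 (width 2): heights before test = [6 5 4 5 5 2]; fits = False

Answer: no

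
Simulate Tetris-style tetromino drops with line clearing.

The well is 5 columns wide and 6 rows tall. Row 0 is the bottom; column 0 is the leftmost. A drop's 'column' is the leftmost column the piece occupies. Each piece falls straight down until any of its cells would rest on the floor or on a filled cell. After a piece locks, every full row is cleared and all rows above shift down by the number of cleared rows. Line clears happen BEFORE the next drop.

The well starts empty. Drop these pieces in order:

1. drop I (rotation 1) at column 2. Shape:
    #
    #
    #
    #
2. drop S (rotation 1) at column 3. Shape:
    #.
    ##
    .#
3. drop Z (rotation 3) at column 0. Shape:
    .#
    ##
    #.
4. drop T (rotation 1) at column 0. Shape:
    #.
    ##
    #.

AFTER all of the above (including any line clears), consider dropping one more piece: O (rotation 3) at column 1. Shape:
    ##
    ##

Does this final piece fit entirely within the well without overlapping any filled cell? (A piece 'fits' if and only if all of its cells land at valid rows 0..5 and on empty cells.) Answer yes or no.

Answer: yes

Derivation:
Drop 1: I rot1 at col 2 lands with bottom-row=0; cleared 0 line(s) (total 0); column heights now [0 0 4 0 0], max=4
Drop 2: S rot1 at col 3 lands with bottom-row=0; cleared 0 line(s) (total 0); column heights now [0 0 4 3 2], max=4
Drop 3: Z rot3 at col 0 lands with bottom-row=0; cleared 1 line(s) (total 1); column heights now [1 2 3 2 1], max=3
Drop 4: T rot1 at col 0 lands with bottom-row=1; cleared 0 line(s) (total 1); column heights now [4 3 3 2 1], max=4
Test piece O rot3 at col 1 (width 2): heights before test = [4 3 3 2 1]; fits = True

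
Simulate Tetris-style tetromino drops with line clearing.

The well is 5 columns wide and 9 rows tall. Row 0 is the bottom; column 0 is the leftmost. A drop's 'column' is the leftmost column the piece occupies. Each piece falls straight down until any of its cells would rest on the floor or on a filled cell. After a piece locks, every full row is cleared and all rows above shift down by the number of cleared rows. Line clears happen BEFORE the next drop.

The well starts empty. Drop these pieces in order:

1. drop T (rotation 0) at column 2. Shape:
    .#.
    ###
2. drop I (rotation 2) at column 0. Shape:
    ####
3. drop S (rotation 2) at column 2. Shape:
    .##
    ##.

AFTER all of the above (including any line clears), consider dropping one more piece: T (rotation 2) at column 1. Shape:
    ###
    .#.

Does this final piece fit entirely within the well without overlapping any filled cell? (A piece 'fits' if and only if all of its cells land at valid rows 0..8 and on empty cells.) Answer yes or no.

Drop 1: T rot0 at col 2 lands with bottom-row=0; cleared 0 line(s) (total 0); column heights now [0 0 1 2 1], max=2
Drop 2: I rot2 at col 0 lands with bottom-row=2; cleared 0 line(s) (total 0); column heights now [3 3 3 3 1], max=3
Drop 3: S rot2 at col 2 lands with bottom-row=3; cleared 0 line(s) (total 0); column heights now [3 3 4 5 5], max=5
Test piece T rot2 at col 1 (width 3): heights before test = [3 3 4 5 5]; fits = True

Answer: yes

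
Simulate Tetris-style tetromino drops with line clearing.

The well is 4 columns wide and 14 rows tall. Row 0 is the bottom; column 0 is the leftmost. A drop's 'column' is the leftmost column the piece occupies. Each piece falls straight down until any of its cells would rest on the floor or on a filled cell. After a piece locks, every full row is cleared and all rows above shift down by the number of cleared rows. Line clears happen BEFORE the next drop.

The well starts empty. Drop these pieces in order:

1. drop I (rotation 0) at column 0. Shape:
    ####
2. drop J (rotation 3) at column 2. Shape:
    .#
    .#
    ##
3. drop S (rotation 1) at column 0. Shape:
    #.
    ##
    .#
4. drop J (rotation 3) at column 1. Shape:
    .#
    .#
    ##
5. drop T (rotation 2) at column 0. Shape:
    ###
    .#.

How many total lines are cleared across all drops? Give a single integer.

Drop 1: I rot0 at col 0 lands with bottom-row=0; cleared 1 line(s) (total 1); column heights now [0 0 0 0], max=0
Drop 2: J rot3 at col 2 lands with bottom-row=0; cleared 0 line(s) (total 1); column heights now [0 0 1 3], max=3
Drop 3: S rot1 at col 0 lands with bottom-row=0; cleared 0 line(s) (total 1); column heights now [3 2 1 3], max=3
Drop 4: J rot3 at col 1 lands with bottom-row=2; cleared 1 line(s) (total 2); column heights now [2 2 4 2], max=4
Drop 5: T rot2 at col 0 lands with bottom-row=3; cleared 0 line(s) (total 2); column heights now [5 5 5 2], max=5

Answer: 2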